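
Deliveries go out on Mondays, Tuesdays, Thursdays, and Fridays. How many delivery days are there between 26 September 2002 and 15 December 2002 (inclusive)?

26 September 2002 is a Thursday.
From 26 September 2002 to 15 December 2002 is 81 days inclusive.
81 = 7 × 11 + 4, so there are 11 full weeks plus 4 extra days.
Each full week contributes 4 days from the set (Mon, Tue, Thu, Fri): 11 × 4 = 44.
The 4 extra days are Thu, Fri, Sat, Sun — 2 of them qualify.
Total: 44 + 2 = 46.

46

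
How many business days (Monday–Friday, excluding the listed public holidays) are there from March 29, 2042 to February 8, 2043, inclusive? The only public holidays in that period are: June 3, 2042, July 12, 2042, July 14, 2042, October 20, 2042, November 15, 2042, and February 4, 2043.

221 business days

March 29, 2042 is a Saturday.
From March 29, 2042 to February 8, 2043 is 317 days inclusive.
317 = 7 × 45 + 2, so there are 45 full weeks plus 2 extra days.
Each full week contributes 5 weekdays (Mon–Fri): 45 × 5 = 225.
The 2 extra days are Sat, Sun — none qualify.
Total: 225 + 0 = 225.
Holidays: June 3, 2042 (Tue); July 12, 2042 (Sat); July 14, 2042 (Mon); October 20, 2042 (Mon); November 15, 2042 (Sat); February 4, 2043 (Wed).
4 of the 6 holidays fall on weekdays; the rest are weekends and were already excluded.
Business days: 225 − 4 = 221.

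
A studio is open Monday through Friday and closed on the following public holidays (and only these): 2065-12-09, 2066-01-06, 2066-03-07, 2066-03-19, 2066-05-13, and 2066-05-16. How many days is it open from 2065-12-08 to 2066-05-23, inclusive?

2065-12-08 is a Tuesday.
That's 167 days from start to end, counting both.
167 = 7 × 23 + 6, so there are 23 full weeks plus 6 extra days.
Each full week contributes 5 weekdays (Mon–Fri): 23 × 5 = 115.
The 6 extra days are Tuesday, Wednesday, Thursday, Friday, Saturday, Sunday — 4 of them qualify.
Total: 115 + 4 = 119.
Holidays: 2065-12-09 (Wed); 2066-01-06 (Wed); 2066-03-07 (Sun); 2066-03-19 (Fri); 2066-05-13 (Thu); 2066-05-16 (Sun).
4 of the 6 holidays fall on weekdays; the rest are weekends and were already excluded.
Business days: 119 − 4 = 115.

115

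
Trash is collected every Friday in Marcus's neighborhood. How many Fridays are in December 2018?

1 December 2018 is a Saturday.
The range spans 31 days (inclusive of both endpoints).
31 = 7 × 4 + 3, so there are 4 full weeks plus 3 extra days.
Each full week contributes one Friday: 4 so far.
The 3 extra days are Saturday, Sunday, Monday — none qualify.
Total: 4 + 0 = 4.

4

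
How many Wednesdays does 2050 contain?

1 January 2050 is a Saturday.
From 1 January 2050 to 31 December 2050 is 365 days inclusive.
365 = 7 × 52 + 1, so there are 52 full weeks plus 1 extra day.
Each full week contributes one Wednesday: 52 so far.
The 1 extra day is Sat — none qualify.
Total: 52 + 0 = 52.

52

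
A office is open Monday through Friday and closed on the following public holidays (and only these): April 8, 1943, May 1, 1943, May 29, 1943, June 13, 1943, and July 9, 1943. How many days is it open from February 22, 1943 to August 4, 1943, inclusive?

February 22, 1943 is a Monday.
The range spans 164 days (inclusive of both endpoints).
164 = 7 × 23 + 3, so there are 23 full weeks plus 3 extra days.
Each full week contributes 5 weekdays (Mon–Fri): 23 × 5 = 115.
The 3 extra days are Mon, Tue, Wed — 3 of them qualify.
Total: 115 + 3 = 118.
Holidays: April 8, 1943 (Thu); May 1, 1943 (Sat); May 29, 1943 (Sat); June 13, 1943 (Sun); July 9, 1943 (Fri).
2 of the 5 holidays fall on weekdays; the rest are weekends and were already excluded.
Business days: 118 − 2 = 116.

116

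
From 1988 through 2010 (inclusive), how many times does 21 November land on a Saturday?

3

Day of week of November 21 in each year:
1988: Mon, 1989: Tue, 1990: Wed, 1991: Thu, 1992: Sat ✓, 1993: Sun, 1994: Mon, 1995: Tue, 1996: Thu, 1997: Fri, 1998: Sat ✓, 1999: Sun, 2000: Tue, 2001: Wed, 2002: Thu, 2003: Fri, 2004: Sun, 2005: Mon, 2006: Tue, 2007: Wed, 2008: Fri, 2009: Sat ✓, 2010: Sun
Saturdays: 1992, 1998, 2009.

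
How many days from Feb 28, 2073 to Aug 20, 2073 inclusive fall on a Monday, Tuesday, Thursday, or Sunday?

99

Feb 28, 2073 is a Tuesday.
From Feb 28, 2073 to Aug 20, 2073 is 174 days inclusive.
174 = 7 × 24 + 6, so there are 24 full weeks plus 6 extra days.
Each full week contributes 4 days from the set (Mon, Tue, Thu, Sun): 24 × 4 = 96.
The 6 extra days are Tue, Wed, Thu, Fri, Sat, Sun — 3 of them qualify.
Total: 96 + 3 = 99.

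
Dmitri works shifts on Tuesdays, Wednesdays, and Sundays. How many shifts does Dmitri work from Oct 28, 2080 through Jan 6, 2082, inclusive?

187

Oct 28, 2080 is a Monday.
That's 436 days from start to end, counting both.
436 = 7 × 62 + 2, so there are 62 full weeks plus 2 extra days.
Each full week contributes 3 days from the set (Tue, Wed, Sun): 62 × 3 = 186.
The 2 extra days are Monday, Tuesday — 1 of them qualifies.
Total: 186 + 1 = 187.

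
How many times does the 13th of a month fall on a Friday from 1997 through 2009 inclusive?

Friday-the-13ths by year:
1997: Jun
1998: Feb, Mar, Nov
1999: Aug
2000: Oct
2001: Apr, Jul
2002: Sep, Dec
2003: Jun
2004: Feb, Aug
2005: May
2006: Jan, Oct
2007: Apr, Jul
2008: Jun
2009: Feb, Mar, Nov

22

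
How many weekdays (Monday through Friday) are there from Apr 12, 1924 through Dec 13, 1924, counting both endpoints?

175

Apr 12, 1924 is a Saturday.
From Apr 12, 1924 to Dec 13, 1924 is 246 days inclusive.
246 = 7 × 35 + 1, so there are 35 full weeks plus 1 extra day.
Each full week contributes 5 weekdays (Mon–Fri): 35 × 5 = 175.
The 1 extra day is Sat — none qualify.
Total: 175 + 0 = 175.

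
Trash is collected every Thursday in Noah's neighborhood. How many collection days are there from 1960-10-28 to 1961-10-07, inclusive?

1960-10-28 is a Friday.
That's 345 days from start to end, counting both.
345 = 7 × 49 + 2, so there are 49 full weeks plus 2 extra days.
Each full week contributes one Thursday: 49 so far.
The 2 extra days are Fri, Sat — none qualify.
Total: 49 + 0 = 49.

49 Thursdays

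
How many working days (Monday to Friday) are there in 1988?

1988-01-01 is a Friday.
The range spans 366 days (inclusive of both endpoints).
366 = 7 × 52 + 2, so there are 52 full weeks plus 2 extra days.
Each full week contributes 5 weekdays (Mon–Fri): 52 × 5 = 260.
The 2 extra days are Fri, Sat — 1 of them qualifies.
Total: 260 + 1 = 261.

261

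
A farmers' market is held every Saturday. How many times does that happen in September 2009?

4

September 1, 2009 is a Tuesday.
That's 30 days from start to end, counting both.
30 = 7 × 4 + 2, so there are 4 full weeks plus 2 extra days.
Each full week contributes one Saturday: 4 so far.
The 2 extra days are Tuesday, Wednesday — none qualify.
Total: 4 + 0 = 4.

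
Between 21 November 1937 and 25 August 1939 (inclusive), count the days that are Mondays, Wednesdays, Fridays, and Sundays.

21 November 1937 is a Sunday.
The range spans 643 days (inclusive of both endpoints).
643 = 7 × 91 + 6, so there are 91 full weeks plus 6 extra days.
Each full week contributes 4 days from the set (Mon, Wed, Fri, Sun): 91 × 4 = 364.
The 6 extra days are Sunday, Monday, Tuesday, Wednesday, Thursday, Friday — 4 of them qualify.
Total: 364 + 4 = 368.

368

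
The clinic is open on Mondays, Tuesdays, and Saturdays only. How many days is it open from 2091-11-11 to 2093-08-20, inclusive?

278

2091-11-11 is a Sunday.
From 2091-11-11 to 2093-08-20 is 649 days inclusive.
649 = 7 × 92 + 5, so there are 92 full weeks plus 5 extra days.
Each full week contributes 3 days from the set (Mon, Tue, Sat): 92 × 3 = 276.
The 5 extra days are Sun, Mon, Tue, Wed, Thu — 2 of them qualify.
Total: 276 + 2 = 278.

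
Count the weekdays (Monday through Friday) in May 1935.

May 1, 1935 is a Wednesday.
The range spans 31 days (inclusive of both endpoints).
31 = 7 × 4 + 3, so there are 4 full weeks plus 3 extra days.
Each full week contributes 5 weekdays (Mon–Fri): 4 × 5 = 20.
The 3 extra days are Wed, Thu, Fri — 3 of them qualify.
Total: 20 + 3 = 23.

23 weekdays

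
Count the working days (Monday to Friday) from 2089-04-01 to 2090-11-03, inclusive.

416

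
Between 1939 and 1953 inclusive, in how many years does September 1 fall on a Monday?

3

Day of week of September 1 in each year:
1939: Fri, 1940: Sun, 1941: Mon ✓, 1942: Tue, 1943: Wed, 1944: Fri, 1945: Sat, 1946: Sun, 1947: Mon ✓, 1948: Wed, 1949: Thu, 1950: Fri, 1951: Sat, 1952: Mon ✓, 1953: Tue
Mondays: 1941, 1947, 1952.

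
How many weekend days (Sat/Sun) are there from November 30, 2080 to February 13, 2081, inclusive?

November 30, 2080 is a Saturday.
The range spans 76 days (inclusive of both endpoints).
76 = 7 × 10 + 6, so there are 10 full weeks plus 6 extra days.
Each full week contributes 2 weekend days (Sat, Sun): 10 × 2 = 20.
The 6 extra days are Saturday, Sunday, Monday, Tuesday, Wednesday, Thursday — 2 of them qualify.
Total: 20 + 2 = 22.

22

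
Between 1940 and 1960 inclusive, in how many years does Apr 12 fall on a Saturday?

Day of week of April 12 in each year:
1940: Fri, 1941: Sat ✓, 1942: Sun, 1943: Mon, 1944: Wed, 1945: Thu, 1946: Fri, 1947: Sat ✓, 1948: Mon, 1949: Tue, 1950: Wed, 1951: Thu, 1952: Sat ✓, 1953: Sun, 1954: Mon, 1955: Tue, 1956: Thu, 1957: Fri, 1958: Sat ✓, 1959: Sun, 1960: Tue
Saturdays: 1941, 1947, 1952, 1958.

4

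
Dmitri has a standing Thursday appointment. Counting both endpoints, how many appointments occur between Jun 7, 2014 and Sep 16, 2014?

Jun 7, 2014 is a Saturday.
From Jun 7, 2014 to Sep 16, 2014 is 102 days inclusive.
102 = 7 × 14 + 4, so there are 14 full weeks plus 4 extra days.
Each full week contributes one Thursday: 14 so far.
The 4 extra days are Saturday, Sunday, Monday, Tuesday — none qualify.
Total: 14 + 0 = 14.

14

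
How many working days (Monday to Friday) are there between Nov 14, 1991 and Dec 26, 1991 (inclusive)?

Nov 14, 1991 is a Thursday.
That's 43 days from start to end, counting both.
43 = 7 × 6 + 1, so there are 6 full weeks plus 1 extra day.
Each full week contributes 5 weekdays (Mon–Fri): 6 × 5 = 30.
The 1 extra day is Thursday — 1 of them qualifies.
Total: 30 + 1 = 31.

31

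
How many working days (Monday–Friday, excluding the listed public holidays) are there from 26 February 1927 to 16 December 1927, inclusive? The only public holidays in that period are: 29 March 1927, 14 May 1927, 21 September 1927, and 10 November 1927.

207

26 February 1927 is a Saturday.
That's 294 days from start to end, counting both.
294 = 7 × 42, so the span is exactly 42 full weeks.
Each full week contributes 5 weekdays (Mon–Fri): 42 × 5 = 210.
Total: 210.
Holidays: 29 March 1927 (Tue); 14 May 1927 (Sat); 21 September 1927 (Wed); 10 November 1927 (Thu).
3 of the 4 holidays fall on weekdays; the rest are weekends and were already excluded.
Business days: 210 − 3 = 207.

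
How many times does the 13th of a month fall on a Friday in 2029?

2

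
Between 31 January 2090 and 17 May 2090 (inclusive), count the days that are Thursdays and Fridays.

31 January 2090 is a Tuesday.
From 31 January 2090 to 17 May 2090 is 107 days inclusive.
107 = 7 × 15 + 2, so there are 15 full weeks plus 2 extra days.
Each full week contributes 2 days from the set (Thu, Fri): 15 × 2 = 30.
The 2 extra days are Tuesday, Wednesday — none qualify.
Total: 30 + 0 = 30.

30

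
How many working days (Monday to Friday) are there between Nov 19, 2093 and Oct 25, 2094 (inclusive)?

243 weekdays

Nov 19, 2093 is a Thursday.
That's 341 days from start to end, counting both.
341 = 7 × 48 + 5, so there are 48 full weeks plus 5 extra days.
Each full week contributes 5 weekdays (Mon–Fri): 48 × 5 = 240.
The 5 extra days are Thu, Fri, Sat, Sun, Mon — 3 of them qualify.
Total: 240 + 3 = 243.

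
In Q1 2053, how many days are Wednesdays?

13

January 1, 2053 is a Wednesday.
From January 1, 2053 to March 31, 2053 is 90 days inclusive.
90 = 7 × 12 + 6, so there are 12 full weeks plus 6 extra days.
Each full week contributes one Wednesday: 12 so far.
The 6 extra days are Wednesday, Thursday, Friday, Saturday, Sunday, Monday — 1 of them qualifies.
Total: 12 + 1 = 13.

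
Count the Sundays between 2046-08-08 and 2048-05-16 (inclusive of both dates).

92 Sundays

2046-08-08 is a Wednesday.
That's 648 days from start to end, counting both.
648 = 7 × 92 + 4, so there are 92 full weeks plus 4 extra days.
Each full week contributes one Sunday: 92 so far.
The 4 extra days are Wednesday, Thursday, Friday, Saturday — none qualify.
Total: 92 + 0 = 92.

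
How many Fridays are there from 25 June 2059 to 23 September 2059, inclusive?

13 Fridays

25 June 2059 is a Wednesday.
The range spans 91 days (inclusive of both endpoints).
91 = 7 × 13, so the span is exactly 13 full weeks.
Each full week contributes one Friday: 13 so far.
Total: 13.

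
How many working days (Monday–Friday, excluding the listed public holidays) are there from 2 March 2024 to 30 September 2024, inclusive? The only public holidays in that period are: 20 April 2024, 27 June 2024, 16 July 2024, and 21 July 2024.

149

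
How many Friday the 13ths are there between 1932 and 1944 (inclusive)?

Friday-the-13ths by year:
1932: May
1933: Jan, Oct
1934: Apr, Jul
1935: Sep, Dec
1936: Mar, Nov
1937: Aug
1938: May
1939: Jan, Oct
1940: Sep, Dec
1941: Jun
1942: Feb, Mar, Nov
1943: Aug
1944: Oct

21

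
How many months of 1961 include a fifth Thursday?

A month has five Thursdays exactly when Thursday falls within its first (length − 28) days.
Jan: 31 days, starts Sun → 5 of Sun, Mon, Tue
Feb: 28 days, starts Wed → 5 of (none)
Mar: 31 days, starts Wed → 5 of Wed, Thu, Fri ✓
Apr: 30 days, starts Sat → 5 of Sat, Sun
May: 31 days, starts Mon → 5 of Mon, Tue, Wed
Jun: 30 days, starts Thu → 5 of Thu, Fri ✓
Jul: 31 days, starts Sat → 5 of Sat, Sun, Mon
Aug: 31 days, starts Tue → 5 of Tue, Wed, Thu ✓
Sep: 30 days, starts Fri → 5 of Fri, Sat
Oct: 31 days, starts Sun → 5 of Sun, Mon, Tue
Nov: 30 days, starts Wed → 5 of Wed, Thu ✓
Dec: 31 days, starts Fri → 5 of Fri, Sat, Sun
Months with five Thursdays: Mar, Jun, Aug, Nov.

4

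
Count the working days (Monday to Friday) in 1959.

261

1959-01-01 is a Thursday.
That's 365 days from start to end, counting both.
365 = 7 × 52 + 1, so there are 52 full weeks plus 1 extra day.
Each full week contributes 5 weekdays (Mon–Fri): 52 × 5 = 260.
The 1 extra day is Thu — 1 of them qualifies.
Total: 260 + 1 = 261.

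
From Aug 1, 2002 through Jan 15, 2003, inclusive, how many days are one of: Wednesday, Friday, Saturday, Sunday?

Aug 1, 2002 is a Thursday.
That's 168 days from start to end, counting both.
168 = 7 × 24, so the span is exactly 24 full weeks.
Each full week contributes 4 days from the set (Wed, Fri, Sat, Sun): 24 × 4 = 96.

96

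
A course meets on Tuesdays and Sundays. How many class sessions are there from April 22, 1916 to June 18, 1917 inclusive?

April 22, 1916 is a Saturday.
The range spans 423 days (inclusive of both endpoints).
423 = 7 × 60 + 3, so there are 60 full weeks plus 3 extra days.
Each full week contributes 2 days from the set (Tue, Sun): 60 × 2 = 120.
The 3 extra days are Saturday, Sunday, Monday — 1 of them qualifies.
Total: 120 + 1 = 121.

121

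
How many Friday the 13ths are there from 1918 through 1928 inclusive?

Friday-the-13ths by year:
1918: Sep, Dec
1919: Jun
1920: Feb, Aug
1921: May
1922: Jan, Oct
1923: Apr, Jul
1924: Jun
1925: Feb, Mar, Nov
1926: Aug
1927: May
1928: Jan, Apr, Jul

19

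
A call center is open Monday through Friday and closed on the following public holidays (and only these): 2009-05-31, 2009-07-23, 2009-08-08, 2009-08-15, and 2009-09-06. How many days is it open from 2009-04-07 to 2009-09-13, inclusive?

2009-04-07 is a Tuesday.
The range spans 160 days (inclusive of both endpoints).
160 = 7 × 22 + 6, so there are 22 full weeks plus 6 extra days.
Each full week contributes 5 weekdays (Mon–Fri): 22 × 5 = 110.
The 6 extra days are Tue, Wed, Thu, Fri, Sat, Sun — 4 of them qualify.
Total: 110 + 4 = 114.
Holidays: 2009-05-31 (Sun); 2009-07-23 (Thu); 2009-08-08 (Sat); 2009-08-15 (Sat); 2009-09-06 (Sun).
1 of the 5 holidays fall on weekdays; the rest are weekends and were already excluded.
Business days: 114 − 1 = 113.

113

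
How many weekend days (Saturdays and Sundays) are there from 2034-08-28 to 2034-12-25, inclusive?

34

2034-08-28 is a Monday.
From 2034-08-28 to 2034-12-25 is 120 days inclusive.
120 = 7 × 17 + 1, so there are 17 full weeks plus 1 extra day.
Each full week contributes 2 weekend days (Sat, Sun): 17 × 2 = 34.
The 1 extra day is Monday — none qualify.
Total: 34 + 0 = 34.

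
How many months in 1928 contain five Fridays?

A month has five Fridays exactly when Friday falls within its first (length − 28) days.
Jan: 31 days, starts Sun → 5 of Sun, Mon, Tue
Feb: 29 days, starts Wed → 5 of Wed
Mar: 31 days, starts Thu → 5 of Thu, Fri, Sat ✓
Apr: 30 days, starts Sun → 5 of Sun, Mon
May: 31 days, starts Tue → 5 of Tue, Wed, Thu
Jun: 30 days, starts Fri → 5 of Fri, Sat ✓
Jul: 31 days, starts Sun → 5 of Sun, Mon, Tue
Aug: 31 days, starts Wed → 5 of Wed, Thu, Fri ✓
Sep: 30 days, starts Sat → 5 of Sat, Sun
Oct: 31 days, starts Mon → 5 of Mon, Tue, Wed
Nov: 30 days, starts Thu → 5 of Thu, Fri ✓
Dec: 31 days, starts Sat → 5 of Sat, Sun, Mon
Months with five Fridays: Mar, Jun, Aug, Nov.

4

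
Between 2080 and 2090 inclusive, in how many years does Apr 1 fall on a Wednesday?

Day of week of April 1 in each year:
2080: Mon, 2081: Tue, 2082: Wed ✓, 2083: Thu, 2084: Sat, 2085: Sun, 2086: Mon, 2087: Tue, 2088: Thu, 2089: Fri, 2090: Sat
Wednesdays: 2082.

1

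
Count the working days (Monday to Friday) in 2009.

2009-01-01 is a Thursday.
From 2009-01-01 to 2009-12-31 is 365 days inclusive.
365 = 7 × 52 + 1, so there are 52 full weeks plus 1 extra day.
Each full week contributes 5 weekdays (Mon–Fri): 52 × 5 = 260.
The 1 extra day is Thu — 1 of them qualifies.
Total: 260 + 1 = 261.

261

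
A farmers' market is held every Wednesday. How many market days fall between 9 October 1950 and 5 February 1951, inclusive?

9 October 1950 is a Monday.
The range spans 120 days (inclusive of both endpoints).
120 = 7 × 17 + 1, so there are 17 full weeks plus 1 extra day.
Each full week contributes one Wednesday: 17 so far.
The 1 extra day is Mon — none qualify.
Total: 17 + 0 = 17.

17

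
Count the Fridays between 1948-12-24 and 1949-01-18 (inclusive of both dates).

4

1948-12-24 is a Friday.
The range spans 26 days (inclusive of both endpoints).
26 = 7 × 3 + 5, so there are 3 full weeks plus 5 extra days.
Each full week contributes one Friday: 3 so far.
The 5 extra days are Fri, Sat, Sun, Mon, Tue — 1 of them qualifies.
Total: 3 + 1 = 4.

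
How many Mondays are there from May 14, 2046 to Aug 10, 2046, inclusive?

May 14, 2046 is a Monday.
That's 89 days from start to end, counting both.
89 = 7 × 12 + 5, so there are 12 full weeks plus 5 extra days.
Each full week contributes one Monday: 12 so far.
The 5 extra days are Mon, Tue, Wed, Thu, Fri — 1 of them qualifies.
Total: 12 + 1 = 13.

13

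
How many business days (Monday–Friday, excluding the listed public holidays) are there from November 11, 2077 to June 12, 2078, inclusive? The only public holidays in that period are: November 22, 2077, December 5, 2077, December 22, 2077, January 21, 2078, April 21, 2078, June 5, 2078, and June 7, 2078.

November 11, 2077 is a Thursday.
That's 214 days from start to end, counting both.
214 = 7 × 30 + 4, so there are 30 full weeks plus 4 extra days.
Each full week contributes 5 weekdays (Mon–Fri): 30 × 5 = 150.
The 4 extra days are Thursday, Friday, Saturday, Sunday — 2 of them qualify.
Total: 150 + 2 = 152.
Holidays: November 22, 2077 (Mon); December 5, 2077 (Sun); December 22, 2077 (Wed); January 21, 2078 (Fri); April 21, 2078 (Thu); June 5, 2078 (Sun); June 7, 2078 (Tue).
5 of the 7 holidays fall on weekdays; the rest are weekends and were already excluded.
Business days: 152 − 5 = 147.

147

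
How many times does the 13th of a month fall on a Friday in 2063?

2

The 13th falls on a Friday when the month's 13th has weekday Fri.
Jan 13 is Sat; Feb 13 is Tue; Mar 13 is Tue; Apr 13 is Fri ✓; May 13 is Sun; Jun 13 is Wed; Jul 13 is Fri ✓; Aug 13 is Mon; Sep 13 is Thu; Oct 13 is Sat; Nov 13 is Tue; Dec 13 is Thu.
Friday the 13ths: Apr, Jul.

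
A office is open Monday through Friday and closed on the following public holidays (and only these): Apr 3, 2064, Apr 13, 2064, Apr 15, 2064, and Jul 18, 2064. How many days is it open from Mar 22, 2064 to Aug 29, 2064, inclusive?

Mar 22, 2064 is a Saturday.
From Mar 22, 2064 to Aug 29, 2064 is 161 days inclusive.
161 = 7 × 23, so the span is exactly 23 full weeks.
Each full week contributes 5 weekdays (Mon–Fri): 23 × 5 = 115.
Total: 115.
Holidays: Apr 3, 2064 (Thu); Apr 13, 2064 (Sun); Apr 15, 2064 (Tue); Jul 18, 2064 (Fri).
3 of the 4 holidays fall on weekdays; the rest are weekends and were already excluded.
Business days: 115 − 3 = 112.

112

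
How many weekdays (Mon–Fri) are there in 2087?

2087-01-01 is a Wednesday.
That's 365 days from start to end, counting both.
365 = 7 × 52 + 1, so there are 52 full weeks plus 1 extra day.
Each full week contributes 5 weekdays (Mon–Fri): 52 × 5 = 260.
The 1 extra day is Wednesday — 1 of them qualifies.
Total: 260 + 1 = 261.

261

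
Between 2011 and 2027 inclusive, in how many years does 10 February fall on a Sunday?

Day of week of February 10 in each year:
2011: Thu, 2012: Fri, 2013: Sun ✓, 2014: Mon, 2015: Tue, 2016: Wed, 2017: Fri, 2018: Sat, 2019: Sun ✓, 2020: Mon, 2021: Wed, 2022: Thu, 2023: Fri, 2024: Sat, 2025: Mon, 2026: Tue, 2027: Wed
Sundays: 2013, 2019.

2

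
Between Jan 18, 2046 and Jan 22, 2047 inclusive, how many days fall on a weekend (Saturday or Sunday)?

Jan 18, 2046 is a Thursday.
That's 370 days from start to end, counting both.
370 = 7 × 52 + 6, so there are 52 full weeks plus 6 extra days.
Each full week contributes 2 weekend days (Sat, Sun): 52 × 2 = 104.
The 6 extra days are Thursday, Friday, Saturday, Sunday, Monday, Tuesday — 2 of them qualify.
Total: 104 + 2 = 106.

106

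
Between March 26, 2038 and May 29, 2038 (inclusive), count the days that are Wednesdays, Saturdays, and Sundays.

March 26, 2038 is a Friday.
That's 65 days from start to end, counting both.
65 = 7 × 9 + 2, so there are 9 full weeks plus 2 extra days.
Each full week contributes 3 days from the set (Wed, Sat, Sun): 9 × 3 = 27.
The 2 extra days are Fri, Sat — 1 of them qualifies.
Total: 27 + 1 = 28.

28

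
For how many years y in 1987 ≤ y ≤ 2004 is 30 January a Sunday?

2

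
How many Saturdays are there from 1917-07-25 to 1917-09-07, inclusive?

1917-07-25 is a Wednesday.
That's 45 days from start to end, counting both.
45 = 7 × 6 + 3, so there are 6 full weeks plus 3 extra days.
Each full week contributes one Saturday: 6 so far.
The 3 extra days are Wednesday, Thursday, Friday — none qualify.
Total: 6 + 0 = 6.

6 Saturdays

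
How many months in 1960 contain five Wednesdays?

4

A month has five Wednesdays exactly when Wednesday falls within its first (length − 28) days.
Jan: 31 days, starts Fri → 5 of Fri, Sat, Sun
Feb: 29 days, starts Mon → 5 of Mon
Mar: 31 days, starts Tue → 5 of Tue, Wed, Thu ✓
Apr: 30 days, starts Fri → 5 of Fri, Sat
May: 31 days, starts Sun → 5 of Sun, Mon, Tue
Jun: 30 days, starts Wed → 5 of Wed, Thu ✓
Jul: 31 days, starts Fri → 5 of Fri, Sat, Sun
Aug: 31 days, starts Mon → 5 of Mon, Tue, Wed ✓
Sep: 30 days, starts Thu → 5 of Thu, Fri
Oct: 31 days, starts Sat → 5 of Sat, Sun, Mon
Nov: 30 days, starts Tue → 5 of Tue, Wed ✓
Dec: 31 days, starts Thu → 5 of Thu, Fri, Sat
Months with five Wednesdays: Mar, Jun, Aug, Nov.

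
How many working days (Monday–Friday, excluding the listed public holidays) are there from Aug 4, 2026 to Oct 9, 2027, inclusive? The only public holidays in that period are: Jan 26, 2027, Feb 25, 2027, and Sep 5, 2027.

Aug 4, 2026 is a Tuesday.
That's 432 days from start to end, counting both.
432 = 7 × 61 + 5, so there are 61 full weeks plus 5 extra days.
Each full week contributes 5 weekdays (Mon–Fri): 61 × 5 = 305.
The 5 extra days are Tue, Wed, Thu, Fri, Sat — 4 of them qualify.
Total: 305 + 4 = 309.
Holidays: Jan 26, 2027 (Tue); Feb 25, 2027 (Thu); Sep 5, 2027 (Sun).
2 of the 3 holidays fall on weekdays; the rest are weekends and were already excluded.
Business days: 309 − 2 = 307.

307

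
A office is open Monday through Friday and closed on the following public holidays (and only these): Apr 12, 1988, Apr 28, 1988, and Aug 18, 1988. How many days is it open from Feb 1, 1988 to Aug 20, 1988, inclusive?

Feb 1, 1988 is a Monday.
That's 202 days from start to end, counting both.
202 = 7 × 28 + 6, so there are 28 full weeks plus 6 extra days.
Each full week contributes 5 weekdays (Mon–Fri): 28 × 5 = 140.
The 6 extra days are Monday, Tuesday, Wednesday, Thursday, Friday, Saturday — 5 of them qualify.
Total: 140 + 5 = 145.
Holidays: Apr 12, 1988 (Tue); Apr 28, 1988 (Thu); Aug 18, 1988 (Thu).
All 3 holidays fall on weekdays, so subtract 3.
Business days: 145 − 3 = 142.

142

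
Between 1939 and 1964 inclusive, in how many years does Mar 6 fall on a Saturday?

3

Day of week of March 6 in each year:
1939: Mon, 1940: Wed, 1941: Thu, 1942: Fri, 1943: Sat ✓, 1944: Mon, 1945: Tue, 1946: Wed, 1947: Thu, 1948: Sat ✓, 1949: Sun, 1950: Mon, 1951: Tue, 1952: Thu, 1953: Fri, 1954: Sat ✓, 1955: Sun, 1956: Tue, 1957: Wed, 1958: Thu, 1959: Fri, 1960: Sun, 1961: Mon, 1962: Tue, 1963: Wed, 1964: Fri
Saturdays: 1943, 1948, 1954.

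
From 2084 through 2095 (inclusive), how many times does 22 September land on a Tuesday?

1

Day of week of September 22 in each year:
2084: Fri, 2085: Sat, 2086: Sun, 2087: Mon, 2088: Wed, 2089: Thu, 2090: Fri, 2091: Sat, 2092: Mon, 2093: Tue ✓, 2094: Wed, 2095: Thu
Tuesdays: 2093.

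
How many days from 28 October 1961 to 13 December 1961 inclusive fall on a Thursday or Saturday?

13

28 October 1961 is a Saturday.
The range spans 47 days (inclusive of both endpoints).
47 = 7 × 6 + 5, so there are 6 full weeks plus 5 extra days.
Each full week contributes 2 days from the set (Thu, Sat): 6 × 2 = 12.
The 5 extra days are Saturday, Sunday, Monday, Tuesday, Wednesday — 1 of them qualifies.
Total: 12 + 1 = 13.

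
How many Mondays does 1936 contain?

52

1 January 1936 is a Wednesday.
From 1 January 1936 to 31 December 1936 is 366 days inclusive.
366 = 7 × 52 + 2, so there are 52 full weeks plus 2 extra days.
Each full week contributes one Monday: 52 so far.
The 2 extra days are Wed, Thu — none qualify.
Total: 52 + 0 = 52.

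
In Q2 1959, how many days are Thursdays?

13

1959-04-01 is a Wednesday.
That's 91 days from start to end, counting both.
91 = 7 × 13, so the span is exactly 13 full weeks.
Each full week contributes one Thursday: 13 so far.
Total: 13.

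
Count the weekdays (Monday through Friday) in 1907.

261

January 1, 1907 is a Tuesday.
From January 1, 1907 to December 31, 1907 is 365 days inclusive.
365 = 7 × 52 + 1, so there are 52 full weeks plus 1 extra day.
Each full week contributes 5 weekdays (Mon–Fri): 52 × 5 = 260.
The 1 extra day is Tuesday — 1 of them qualifies.
Total: 260 + 1 = 261.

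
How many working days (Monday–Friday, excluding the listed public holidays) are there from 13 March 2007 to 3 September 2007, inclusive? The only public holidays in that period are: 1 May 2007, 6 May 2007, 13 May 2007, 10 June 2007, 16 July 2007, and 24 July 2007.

122

13 March 2007 is a Tuesday.
That's 175 days from start to end, counting both.
175 = 7 × 25, so the span is exactly 25 full weeks.
Each full week contributes 5 weekdays (Mon–Fri): 25 × 5 = 125.
Total: 125.
Holidays: 1 May 2007 (Tue); 6 May 2007 (Sun); 13 May 2007 (Sun); 10 June 2007 (Sun); 16 July 2007 (Mon); 24 July 2007 (Tue).
3 of the 6 holidays fall on weekdays; the rest are weekends and were already excluded.
Business days: 125 − 3 = 122.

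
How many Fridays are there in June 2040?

1 June 2040 is a Friday.
The range spans 30 days (inclusive of both endpoints).
30 = 7 × 4 + 2, so there are 4 full weeks plus 2 extra days.
Each full week contributes one Friday: 4 so far.
The 2 extra days are Fri, Sat — 1 of them qualifies.
Total: 4 + 1 = 5.

5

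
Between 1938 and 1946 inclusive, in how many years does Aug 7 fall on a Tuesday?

Day of week of August 7 in each year:
1938: Sun, 1939: Mon, 1940: Wed, 1941: Thu, 1942: Fri, 1943: Sat, 1944: Mon, 1945: Tue ✓, 1946: Wed
Tuesdays: 1945.

1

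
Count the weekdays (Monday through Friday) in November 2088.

22

November 1, 2088 is a Monday.
From November 1, 2088 to November 30, 2088 is 30 days inclusive.
30 = 7 × 4 + 2, so there are 4 full weeks plus 2 extra days.
Each full week contributes 5 weekdays (Mon–Fri): 4 × 5 = 20.
The 2 extra days are Mon, Tue — 2 of them qualify.
Total: 20 + 2 = 22.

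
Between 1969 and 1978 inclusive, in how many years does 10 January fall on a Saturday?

2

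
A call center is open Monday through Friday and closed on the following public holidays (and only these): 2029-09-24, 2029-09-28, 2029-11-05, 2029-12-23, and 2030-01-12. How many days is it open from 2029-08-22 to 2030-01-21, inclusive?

106

2029-08-22 is a Wednesday.
The range spans 153 days (inclusive of both endpoints).
153 = 7 × 21 + 6, so there are 21 full weeks plus 6 extra days.
Each full week contributes 5 weekdays (Mon–Fri): 21 × 5 = 105.
The 6 extra days are Wednesday, Thursday, Friday, Saturday, Sunday, Monday — 4 of them qualify.
Total: 105 + 4 = 109.
Holidays: 2029-09-24 (Mon); 2029-09-28 (Fri); 2029-11-05 (Mon); 2029-12-23 (Sun); 2030-01-12 (Sat).
3 of the 5 holidays fall on weekdays; the rest are weekends and were already excluded.
Business days: 109 − 3 = 106.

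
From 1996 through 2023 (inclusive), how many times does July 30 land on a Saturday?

4

Day of week of July 30 in each year:
1996: Tue, 1997: Wed, 1998: Thu, 1999: Fri, 2000: Sun, 2001: Mon, 2002: Tue, 2003: Wed, 2004: Fri, 2005: Sat ✓, 2006: Sun, 2007: Mon, 2008: Wed, 2009: Thu, 2010: Fri, 2011: Sat ✓, 2012: Mon, 2013: Tue, 2014: Wed, 2015: Thu, 2016: Sat ✓, 2017: Sun, 2018: Mon, 2019: Tue, 2020: Thu, 2021: Fri, 2022: Sat ✓, 2023: Sun
Saturdays: 2005, 2011, 2016, 2022.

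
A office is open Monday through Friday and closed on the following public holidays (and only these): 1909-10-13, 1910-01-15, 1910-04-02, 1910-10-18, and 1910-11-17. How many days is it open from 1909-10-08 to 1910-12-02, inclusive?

298

1909-10-08 is a Friday.
The range spans 421 days (inclusive of both endpoints).
421 = 7 × 60 + 1, so there are 60 full weeks plus 1 extra day.
Each full week contributes 5 weekdays (Mon–Fri): 60 × 5 = 300.
The 1 extra day is Friday — 1 of them qualifies.
Total: 300 + 1 = 301.
Holidays: 1909-10-13 (Wed); 1910-01-15 (Sat); 1910-04-02 (Sat); 1910-10-18 (Tue); 1910-11-17 (Thu).
3 of the 5 holidays fall on weekdays; the rest are weekends and were already excluded.
Business days: 301 − 3 = 298.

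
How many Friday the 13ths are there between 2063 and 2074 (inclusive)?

22

Friday-the-13ths by year:
2063: Apr, Jul
2064: Jun
2065: Feb, Mar, Nov
2066: Aug
2067: May
2068: Jan, Apr, Jul
2069: Sep, Dec
2070: Jun
2071: Feb, Mar, Nov
2072: May
2073: Jan, Oct
2074: Apr, Jul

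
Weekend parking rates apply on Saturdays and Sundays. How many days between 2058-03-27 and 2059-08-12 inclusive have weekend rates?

144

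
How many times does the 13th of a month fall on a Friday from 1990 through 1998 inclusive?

Friday-the-13ths by year:
1990: Apr, Jul
1991: Sep, Dec
1992: Mar, Nov
1993: Aug
1994: May
1995: Jan, Oct
1996: Sep, Dec
1997: Jun
1998: Feb, Mar, Nov

16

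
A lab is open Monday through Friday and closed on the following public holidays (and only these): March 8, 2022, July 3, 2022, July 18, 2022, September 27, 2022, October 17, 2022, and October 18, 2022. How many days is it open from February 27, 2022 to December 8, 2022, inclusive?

199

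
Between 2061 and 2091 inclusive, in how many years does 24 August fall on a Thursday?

Day of week of August 24 in each year:
2061: Wed, 2062: Thu ✓, 2063: Fri, 2064: Sun, 2065: Mon, 2066: Tue, 2067: Wed, 2068: Fri, 2069: Sat, 2070: Sun, 2071: Mon, 2072: Wed, 2073: Thu ✓, 2074: Fri, 2075: Sat, 2076: Mon, 2077: Tue, 2078: Wed, 2079: Thu ✓, 2080: Sat, 2081: Sun, 2082: Mon, 2083: Tue, 2084: Thu ✓, 2085: Fri, 2086: Sat, 2087: Sun, 2088: Tue, 2089: Wed, 2090: Thu ✓, 2091: Fri
Thursdays: 2062, 2073, 2079, 2084, 2090.

5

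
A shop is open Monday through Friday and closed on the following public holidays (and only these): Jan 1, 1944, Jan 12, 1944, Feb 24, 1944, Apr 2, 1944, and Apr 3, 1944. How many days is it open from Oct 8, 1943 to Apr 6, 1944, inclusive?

Oct 8, 1943 is a Friday.
That's 182 days from start to end, counting both.
182 = 7 × 26, so the span is exactly 26 full weeks.
Each full week contributes 5 weekdays (Mon–Fri): 26 × 5 = 130.
Total: 130.
Holidays: Jan 1, 1944 (Sat); Jan 12, 1944 (Wed); Feb 24, 1944 (Thu); Apr 2, 1944 (Sun); Apr 3, 1944 (Mon).
3 of the 5 holidays fall on weekdays; the rest are weekends and were already excluded.
Business days: 130 − 3 = 127.

127 working days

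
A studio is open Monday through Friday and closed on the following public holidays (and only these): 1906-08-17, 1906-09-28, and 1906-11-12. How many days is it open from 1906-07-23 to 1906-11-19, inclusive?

1906-07-23 is a Monday.
The range spans 120 days (inclusive of both endpoints).
120 = 7 × 17 + 1, so there are 17 full weeks plus 1 extra day.
Each full week contributes 5 weekdays (Mon–Fri): 17 × 5 = 85.
The 1 extra day is Monday — 1 of them qualifies.
Total: 85 + 1 = 86.
Holidays: 1906-08-17 (Fri); 1906-09-28 (Fri); 1906-11-12 (Mon).
All 3 holidays fall on weekdays, so subtract 3.
Business days: 86 − 3 = 83.

83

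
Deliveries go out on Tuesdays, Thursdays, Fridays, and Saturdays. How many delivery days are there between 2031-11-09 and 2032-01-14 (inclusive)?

37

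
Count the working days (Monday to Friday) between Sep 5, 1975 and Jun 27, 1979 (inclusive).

994 weekdays

Sep 5, 1975 is a Friday.
From Sep 5, 1975 to Jun 27, 1979 is 1392 days inclusive.
1392 = 7 × 198 + 6, so there are 198 full weeks plus 6 extra days.
Each full week contributes 5 weekdays (Mon–Fri): 198 × 5 = 990.
The 6 extra days are Fri, Sat, Sun, Mon, Tue, Wed — 4 of them qualify.
Total: 990 + 4 = 994.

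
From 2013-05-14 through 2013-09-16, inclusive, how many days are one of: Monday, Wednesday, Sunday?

2013-05-14 is a Tuesday.
From 2013-05-14 to 2013-09-16 is 126 days inclusive.
126 = 7 × 18, so the span is exactly 18 full weeks.
Each full week contributes 3 days from the set (Mon, Wed, Sun): 18 × 3 = 54.
Total: 54.

54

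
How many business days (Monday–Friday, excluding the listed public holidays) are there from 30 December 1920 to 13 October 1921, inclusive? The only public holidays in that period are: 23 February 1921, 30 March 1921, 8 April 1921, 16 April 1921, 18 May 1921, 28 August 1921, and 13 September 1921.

201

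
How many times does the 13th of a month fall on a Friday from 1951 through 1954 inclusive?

7

Friday-the-13ths by year:
1951: Apr, Jul
1952: Jun
1953: Feb, Mar, Nov
1954: Aug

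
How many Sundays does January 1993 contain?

1 January 1993 is a Friday.
From 1 January 1993 to 31 January 1993 is 31 days inclusive.
31 = 7 × 4 + 3, so there are 4 full weeks plus 3 extra days.
Each full week contributes one Sunday: 4 so far.
The 3 extra days are Friday, Saturday, Sunday — 1 of them qualifies.
Total: 4 + 1 = 5.

5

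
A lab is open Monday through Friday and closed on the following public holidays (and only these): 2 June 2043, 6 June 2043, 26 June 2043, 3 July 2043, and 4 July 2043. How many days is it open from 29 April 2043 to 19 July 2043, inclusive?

55

29 April 2043 is a Wednesday.
The range spans 82 days (inclusive of both endpoints).
82 = 7 × 11 + 5, so there are 11 full weeks plus 5 extra days.
Each full week contributes 5 weekdays (Mon–Fri): 11 × 5 = 55.
The 5 extra days are Wed, Thu, Fri, Sat, Sun — 3 of them qualify.
Total: 55 + 3 = 58.
Holidays: 2 June 2043 (Tue); 6 June 2043 (Sat); 26 June 2043 (Fri); 3 July 2043 (Fri); 4 July 2043 (Sat).
3 of the 5 holidays fall on weekdays; the rest are weekends and were already excluded.
Business days: 58 − 3 = 55.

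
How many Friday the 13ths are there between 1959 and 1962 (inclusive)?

8

Friday-the-13ths by year:
1959: Feb, Mar, Nov
1960: May
1961: Jan, Oct
1962: Apr, Jul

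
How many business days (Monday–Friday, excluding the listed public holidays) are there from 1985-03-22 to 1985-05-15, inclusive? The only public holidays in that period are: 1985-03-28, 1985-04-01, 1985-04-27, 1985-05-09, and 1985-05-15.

1985-03-22 is a Friday.
The range spans 55 days (inclusive of both endpoints).
55 = 7 × 7 + 6, so there are 7 full weeks plus 6 extra days.
Each full week contributes 5 weekdays (Mon–Fri): 7 × 5 = 35.
The 6 extra days are Fri, Sat, Sun, Mon, Tue, Wed — 4 of them qualify.
Total: 35 + 4 = 39.
Holidays: 1985-03-28 (Thu); 1985-04-01 (Mon); 1985-04-27 (Sat); 1985-05-09 (Thu); 1985-05-15 (Wed).
4 of the 5 holidays fall on weekdays; the rest are weekends and were already excluded.
Business days: 39 − 4 = 35.

35 business days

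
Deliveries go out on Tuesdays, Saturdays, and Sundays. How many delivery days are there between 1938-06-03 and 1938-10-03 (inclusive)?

1938-06-03 is a Friday.
From 1938-06-03 to 1938-10-03 is 123 days inclusive.
123 = 7 × 17 + 4, so there are 17 full weeks plus 4 extra days.
Each full week contributes 3 days from the set (Tue, Sat, Sun): 17 × 3 = 51.
The 4 extra days are Friday, Saturday, Sunday, Monday — 2 of them qualify.
Total: 51 + 2 = 53.

53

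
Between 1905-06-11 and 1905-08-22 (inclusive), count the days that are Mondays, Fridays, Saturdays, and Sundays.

42

1905-06-11 is a Sunday.
That's 73 days from start to end, counting both.
73 = 7 × 10 + 3, so there are 10 full weeks plus 3 extra days.
Each full week contributes 4 days from the set (Mon, Fri, Sat, Sun): 10 × 4 = 40.
The 3 extra days are Sun, Mon, Tue — 2 of them qualify.
Total: 40 + 2 = 42.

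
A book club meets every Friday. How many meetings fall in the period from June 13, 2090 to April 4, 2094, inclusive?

June 13, 2090 is a Tuesday.
The range spans 1392 days (inclusive of both endpoints).
1392 = 7 × 198 + 6, so there are 198 full weeks plus 6 extra days.
Each full week contributes one Friday: 198 so far.
The 6 extra days are Tue, Wed, Thu, Fri, Sat, Sun — 1 of them qualifies.
Total: 198 + 1 = 199.

199 Fridays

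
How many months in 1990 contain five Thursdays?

A month has five Thursdays exactly when Thursday falls within its first (length − 28) days.
Jan: 31 days, starts Mon → 5 of Mon, Tue, Wed
Feb: 28 days, starts Thu → 5 of (none)
Mar: 31 days, starts Thu → 5 of Thu, Fri, Sat ✓
Apr: 30 days, starts Sun → 5 of Sun, Mon
May: 31 days, starts Tue → 5 of Tue, Wed, Thu ✓
Jun: 30 days, starts Fri → 5 of Fri, Sat
Jul: 31 days, starts Sun → 5 of Sun, Mon, Tue
Aug: 31 days, starts Wed → 5 of Wed, Thu, Fri ✓
Sep: 30 days, starts Sat → 5 of Sat, Sun
Oct: 31 days, starts Mon → 5 of Mon, Tue, Wed
Nov: 30 days, starts Thu → 5 of Thu, Fri ✓
Dec: 31 days, starts Sat → 5 of Sat, Sun, Mon
Months with five Thursdays: Mar, May, Aug, Nov.

4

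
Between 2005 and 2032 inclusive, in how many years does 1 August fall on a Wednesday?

4

Day of week of August 1 in each year:
2005: Mon, 2006: Tue, 2007: Wed ✓, 2008: Fri, 2009: Sat, 2010: Sun, 2011: Mon, 2012: Wed ✓, 2013: Thu, 2014: Fri, 2015: Sat, 2016: Mon, 2017: Tue, 2018: Wed ✓, 2019: Thu, 2020: Sat, 2021: Sun, 2022: Mon, 2023: Tue, 2024: Thu, 2025: Fri, 2026: Sat, 2027: Sun, 2028: Tue, 2029: Wed ✓, 2030: Thu, 2031: Fri, 2032: Sun
Wednesdays: 2007, 2012, 2018, 2029.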